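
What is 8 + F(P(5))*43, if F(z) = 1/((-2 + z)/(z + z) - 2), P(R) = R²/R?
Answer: -294/17 ≈ -17.294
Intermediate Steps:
P(R) = R
F(z) = 1/(-2 + (-2 + z)/(2*z)) (F(z) = 1/((-2 + z)/((2*z)) - 2) = 1/((-2 + z)*(1/(2*z)) - 2) = 1/((-2 + z)/(2*z) - 2) = 1/(-2 + (-2 + z)/(2*z)))
8 + F(P(5))*43 = 8 - 2*5/(2 + 3*5)*43 = 8 - 2*5/(2 + 15)*43 = 8 - 2*5/17*43 = 8 - 2*5*1/17*43 = 8 - 10/17*43 = 8 - 430/17 = -294/17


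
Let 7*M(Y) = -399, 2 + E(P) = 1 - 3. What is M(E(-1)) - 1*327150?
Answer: -327207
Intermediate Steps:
E(P) = -4 (E(P) = -2 + (1 - 3) = -2 - 2 = -4)
M(Y) = -57 (M(Y) = (1/7)*(-399) = -57)
M(E(-1)) - 1*327150 = -57 - 1*327150 = -57 - 327150 = -327207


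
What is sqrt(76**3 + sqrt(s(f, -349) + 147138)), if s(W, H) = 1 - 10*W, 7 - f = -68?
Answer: sqrt(438976 + sqrt(146389)) ≈ 662.84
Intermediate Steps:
f = 75 (f = 7 - 1*(-68) = 7 + 68 = 75)
sqrt(76**3 + sqrt(s(f, -349) + 147138)) = sqrt(76**3 + sqrt((1 - 10*75) + 147138)) = sqrt(438976 + sqrt((1 - 750) + 147138)) = sqrt(438976 + sqrt(-749 + 147138)) = sqrt(438976 + sqrt(146389))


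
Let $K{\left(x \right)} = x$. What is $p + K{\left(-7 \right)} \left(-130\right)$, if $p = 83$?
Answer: $993$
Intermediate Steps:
$p + K{\left(-7 \right)} \left(-130\right) = 83 - -910 = 83 + 910 = 993$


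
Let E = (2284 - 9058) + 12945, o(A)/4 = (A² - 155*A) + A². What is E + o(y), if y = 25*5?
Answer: 53671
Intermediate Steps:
y = 125
o(A) = -620*A + 8*A² (o(A) = 4*((A² - 155*A) + A²) = 4*(-155*A + 2*A²) = -620*A + 8*A²)
E = 6171 (E = -6774 + 12945 = 6171)
E + o(y) = 6171 + 4*125*(-155 + 2*125) = 6171 + 4*125*(-155 + 250) = 6171 + 4*125*95 = 6171 + 47500 = 53671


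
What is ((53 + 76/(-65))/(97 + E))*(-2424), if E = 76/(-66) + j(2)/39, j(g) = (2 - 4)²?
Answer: -89831016/68605 ≈ -1309.4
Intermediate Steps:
j(g) = 4 (j(g) = (-2)² = 4)
E = -150/143 (E = 76/(-66) + 4/39 = 76*(-1/66) + 4*(1/39) = -38/33 + 4/39 = -150/143 ≈ -1.0490)
((53 + 76/(-65))/(97 + E))*(-2424) = ((53 + 76/(-65))/(97 - 150/143))*(-2424) = ((53 + 76*(-1/65))/(13721/143))*(-2424) = ((53 - 76/65)*(143/13721))*(-2424) = ((3369/65)*(143/13721))*(-2424) = (37059/68605)*(-2424) = -89831016/68605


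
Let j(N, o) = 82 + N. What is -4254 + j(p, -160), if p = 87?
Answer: -4085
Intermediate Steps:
-4254 + j(p, -160) = -4254 + (82 + 87) = -4254 + 169 = -4085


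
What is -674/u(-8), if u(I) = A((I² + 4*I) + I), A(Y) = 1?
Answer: -674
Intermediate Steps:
u(I) = 1
-674/u(-8) = -674/1 = -674*1 = -674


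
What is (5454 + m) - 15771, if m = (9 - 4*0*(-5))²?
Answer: -10236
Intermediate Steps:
m = 81 (m = (9 + 0*(-5))² = (9 + 0)² = 9² = 81)
(5454 + m) - 15771 = (5454 + 81) - 15771 = 5535 - 15771 = -10236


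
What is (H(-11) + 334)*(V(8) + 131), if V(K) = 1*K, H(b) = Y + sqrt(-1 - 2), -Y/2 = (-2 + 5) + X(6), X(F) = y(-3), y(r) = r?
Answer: 46426 + 139*I*sqrt(3) ≈ 46426.0 + 240.76*I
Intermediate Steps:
X(F) = -3
Y = 0 (Y = -2*((-2 + 5) - 3) = -2*(3 - 3) = -2*0 = 0)
H(b) = I*sqrt(3) (H(b) = 0 + sqrt(-1 - 2) = 0 + sqrt(-3) = 0 + I*sqrt(3) = I*sqrt(3))
V(K) = K
(H(-11) + 334)*(V(8) + 131) = (I*sqrt(3) + 334)*(8 + 131) = (334 + I*sqrt(3))*139 = 46426 + 139*I*sqrt(3)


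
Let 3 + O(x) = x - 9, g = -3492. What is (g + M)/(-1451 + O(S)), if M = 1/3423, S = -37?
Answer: 2390623/1026900 ≈ 2.3280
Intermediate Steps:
M = 1/3423 ≈ 0.00029214
O(x) = -12 + x (O(x) = -3 + (x - 9) = -3 + (-9 + x) = -12 + x)
(g + M)/(-1451 + O(S)) = (-3492 + 1/3423)/(-1451 + (-12 - 37)) = -11953115/(3423*(-1451 - 49)) = -11953115/3423/(-1500) = -11953115/3423*(-1/1500) = 2390623/1026900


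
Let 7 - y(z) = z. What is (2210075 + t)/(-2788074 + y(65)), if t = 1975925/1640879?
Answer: -1813233815925/2287493624014 ≈ -0.79267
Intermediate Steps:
t = 1975925/1640879 (t = 1975925*(1/1640879) = 1975925/1640879 ≈ 1.2042)
y(z) = 7 - z
(2210075 + t)/(-2788074 + y(65)) = (2210075 + 1975925/1640879)/(-2788074 + (7 - 1*65)) = 3626467631850/(1640879*(-2788074 + (7 - 65))) = 3626467631850/(1640879*(-2788074 - 58)) = (3626467631850/1640879)/(-2788132) = (3626467631850/1640879)*(-1/2788132) = -1813233815925/2287493624014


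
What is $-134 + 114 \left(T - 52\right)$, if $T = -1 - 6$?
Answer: $-6860$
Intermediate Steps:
$T = -7$ ($T = -1 - 6 = -7$)
$-134 + 114 \left(T - 52\right) = -134 + 114 \left(-7 - 52\right) = -134 + 114 \left(-59\right) = -134 - 6726 = -6860$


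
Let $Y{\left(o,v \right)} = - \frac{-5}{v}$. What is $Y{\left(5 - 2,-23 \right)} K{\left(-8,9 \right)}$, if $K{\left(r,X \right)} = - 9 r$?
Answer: $- \frac{360}{23} \approx -15.652$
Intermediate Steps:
$Y{\left(o,v \right)} = \frac{5}{v}$
$Y{\left(5 - 2,-23 \right)} K{\left(-8,9 \right)} = \frac{5}{-23} \left(\left(-9\right) \left(-8\right)\right) = 5 \left(- \frac{1}{23}\right) 72 = \left(- \frac{5}{23}\right) 72 = - \frac{360}{23}$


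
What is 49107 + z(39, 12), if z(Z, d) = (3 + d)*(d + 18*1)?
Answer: 49557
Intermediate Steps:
z(Z, d) = (3 + d)*(18 + d) (z(Z, d) = (3 + d)*(d + 18) = (3 + d)*(18 + d))
49107 + z(39, 12) = 49107 + (54 + 12² + 21*12) = 49107 + (54 + 144 + 252) = 49107 + 450 = 49557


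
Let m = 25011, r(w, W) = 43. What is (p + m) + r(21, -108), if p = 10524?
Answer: 35578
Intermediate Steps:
(p + m) + r(21, -108) = (10524 + 25011) + 43 = 35535 + 43 = 35578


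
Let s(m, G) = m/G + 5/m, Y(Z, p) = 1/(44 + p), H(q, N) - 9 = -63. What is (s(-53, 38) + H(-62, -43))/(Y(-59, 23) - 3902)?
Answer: 7487585/526526062 ≈ 0.014221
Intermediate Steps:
H(q, N) = -54 (H(q, N) = 9 - 63 = -54)
s(m, G) = 5/m + m/G
(s(-53, 38) + H(-62, -43))/(Y(-59, 23) - 3902) = ((5/(-53) - 53/38) - 54)/(1/(44 + 23) - 3902) = ((5*(-1/53) - 53*1/38) - 54)/(1/67 - 3902) = ((-5/53 - 53/38) - 54)/(1/67 - 3902) = (-2999/2014 - 54)/(-261433/67) = -111755/2014*(-67/261433) = 7487585/526526062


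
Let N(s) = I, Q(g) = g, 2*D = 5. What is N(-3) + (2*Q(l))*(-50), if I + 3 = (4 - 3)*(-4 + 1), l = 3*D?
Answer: -756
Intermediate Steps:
D = 5/2 (D = (½)*5 = 5/2 ≈ 2.5000)
l = 15/2 (l = 3*(5/2) = 15/2 ≈ 7.5000)
I = -6 (I = -3 + (4 - 3)*(-4 + 1) = -3 + 1*(-3) = -3 - 3 = -6)
N(s) = -6
N(-3) + (2*Q(l))*(-50) = -6 + (2*(15/2))*(-50) = -6 + 15*(-50) = -6 - 750 = -756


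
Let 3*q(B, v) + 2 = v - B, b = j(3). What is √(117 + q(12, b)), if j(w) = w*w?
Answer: √1038/3 ≈ 10.739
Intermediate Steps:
j(w) = w²
b = 9 (b = 3² = 9)
q(B, v) = -⅔ - B/3 + v/3 (q(B, v) = -⅔ + (v - B)/3 = -⅔ + (-B/3 + v/3) = -⅔ - B/3 + v/3)
√(117 + q(12, b)) = √(117 + (-⅔ - ⅓*12 + (⅓)*9)) = √(117 + (-⅔ - 4 + 3)) = √(117 - 5/3) = √(346/3) = √1038/3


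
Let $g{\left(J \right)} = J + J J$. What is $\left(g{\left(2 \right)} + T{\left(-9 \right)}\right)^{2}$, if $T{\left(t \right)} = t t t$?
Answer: $522729$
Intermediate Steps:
$g{\left(J \right)} = J + J^{2}$
$T{\left(t \right)} = t^{3}$ ($T{\left(t \right)} = t^{2} t = t^{3}$)
$\left(g{\left(2 \right)} + T{\left(-9 \right)}\right)^{2} = \left(2 \left(1 + 2\right) + \left(-9\right)^{3}\right)^{2} = \left(2 \cdot 3 - 729\right)^{2} = \left(6 - 729\right)^{2} = \left(-723\right)^{2} = 522729$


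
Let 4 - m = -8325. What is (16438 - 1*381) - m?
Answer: 7728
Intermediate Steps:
m = 8329 (m = 4 - 1*(-8325) = 4 + 8325 = 8329)
(16438 - 1*381) - m = (16438 - 1*381) - 1*8329 = (16438 - 381) - 8329 = 16057 - 8329 = 7728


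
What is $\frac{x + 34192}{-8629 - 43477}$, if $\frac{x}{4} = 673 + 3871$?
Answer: $- \frac{26184}{26053} \approx -1.005$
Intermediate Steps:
$x = 18176$ ($x = 4 \left(673 + 3871\right) = 4 \cdot 4544 = 18176$)
$\frac{x + 34192}{-8629 - 43477} = \frac{18176 + 34192}{-8629 - 43477} = \frac{52368}{-52106} = 52368 \left(- \frac{1}{52106}\right) = - \frac{26184}{26053}$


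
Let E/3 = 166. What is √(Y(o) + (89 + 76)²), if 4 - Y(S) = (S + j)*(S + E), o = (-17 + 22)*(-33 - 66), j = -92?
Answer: √28990 ≈ 170.26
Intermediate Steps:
E = 498 (E = 3*166 = 498)
o = -495 (o = 5*(-99) = -495)
Y(S) = 4 - (-92 + S)*(498 + S) (Y(S) = 4 - (S - 92)*(S + 498) = 4 - (-92 + S)*(498 + S))
√(Y(o) + (89 + 76)²) = √((45820 - 1*(-495)² - 406*(-495)) + (89 + 76)²) = √((45820 - 1*245025 + 200970) + 165²) = √((45820 - 245025 + 200970) + 27225) = √(1765 + 27225) = √28990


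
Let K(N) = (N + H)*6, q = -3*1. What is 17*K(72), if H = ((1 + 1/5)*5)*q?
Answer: 5508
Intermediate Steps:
q = -3
H = -18 (H = ((1 + 1/5)*5)*(-3) = ((6/5)*5)*(-3) = 6*(-3) = -18)
K(N) = -108 + 6*N (K(N) = (N - 18)*6 = (-18 + N)*6 = -108 + 6*N)
17*K(72) = 17*(-108 + 6*72) = 17*(-108 + 432) = 17*324 = 5508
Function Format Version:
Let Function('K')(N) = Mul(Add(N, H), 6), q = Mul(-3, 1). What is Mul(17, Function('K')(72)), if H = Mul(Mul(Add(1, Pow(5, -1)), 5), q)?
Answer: 5508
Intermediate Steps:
q = -3
H = -18 (H = Mul(Mul(Add(1, Pow(5, -1)), 5), -3) = Mul(Mul(Add(1, Rational(1, 5)), 5), -3) = Mul(Mul(Rational(6, 5), 5), -3) = Mul(6, -3) = -18)
Function('K')(N) = Add(-108, Mul(6, N)) (Function('K')(N) = Mul(Add(N, -18), 6) = Mul(Add(-18, N), 6) = Add(-108, Mul(6, N)))
Mul(17, Function('K')(72)) = Mul(17, Add(-108, Mul(6, 72))) = Mul(17, Add(-108, 432)) = Mul(17, 324) = 5508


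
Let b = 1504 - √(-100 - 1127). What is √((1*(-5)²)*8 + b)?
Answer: √(1704 - I*√1227) ≈ 41.282 - 0.4243*I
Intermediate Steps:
b = 1504 - I*√1227 (b = 1504 - √(-1227) = 1504 - I*√1227 ≈ 1504.0 - 35.029*I)
√((1*(-5)²)*8 + b) = √((1*(-5)²)*8 + (1504 - I*√1227)) = √((1*25)*8 + (1504 - I*√1227)) = √(25*8 + (1504 - I*√1227)) = √(200 + (1504 - I*√1227)) = √(1704 - I*√1227)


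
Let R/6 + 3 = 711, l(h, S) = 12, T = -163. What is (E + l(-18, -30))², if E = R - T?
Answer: 19562929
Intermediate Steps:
R = 4248 (R = -18 + 6*711 = -18 + 4266 = 4248)
E = 4411 (E = 4248 - 1*(-163) = 4248 + 163 = 4411)
(E + l(-18, -30))² = (4411 + 12)² = 4423² = 19562929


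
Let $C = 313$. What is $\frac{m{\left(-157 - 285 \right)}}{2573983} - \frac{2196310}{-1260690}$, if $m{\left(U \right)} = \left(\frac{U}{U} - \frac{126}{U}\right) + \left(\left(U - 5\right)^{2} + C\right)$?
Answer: $\frac{130512832396307}{71714381284767} \approx 1.8199$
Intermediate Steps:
$m{\left(U \right)} = 314 + \left(-5 + U\right)^{2} - \frac{126}{U}$ ($m{\left(U \right)} = \left(\frac{U}{U} - \frac{126}{U}\right) + \left(\left(U - 5\right)^{2} + 313\right) = \left(1 - \frac{126}{U}\right) + \left(\left(-5 + U\right)^{2} + 313\right) = \left(1 - \frac{126}{U}\right) + \left(313 + \left(-5 + U\right)^{2}\right) = 314 + \left(-5 + U\right)^{2} - \frac{126}{U}$)
$\frac{m{\left(-157 - 285 \right)}}{2573983} - \frac{2196310}{-1260690} = \frac{314 + \left(-5 - 442\right)^{2} - \frac{126}{-157 - 285}}{2573983} - \frac{2196310}{-1260690} = \left(314 + \left(-5 - 442\right)^{2} - \frac{126}{-442}\right) \frac{1}{2573983} - - \frac{219631}{126069} = \left(314 + \left(-447\right)^{2} - - \frac{63}{221}\right) \frac{1}{2573983} + \frac{219631}{126069} = \left(314 + 199809 + \frac{63}{221}\right) \frac{1}{2573983} + \frac{219631}{126069} = \frac{44227246}{221} \cdot \frac{1}{2573983} + \frac{219631}{126069} = \frac{44227246}{568850243} + \frac{219631}{126069} = \frac{130512832396307}{71714381284767}$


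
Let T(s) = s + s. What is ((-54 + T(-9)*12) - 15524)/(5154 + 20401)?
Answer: -15794/25555 ≈ -0.61804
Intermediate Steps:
T(s) = 2*s
((-54 + T(-9)*12) - 15524)/(5154 + 20401) = ((-54 + (2*(-9))*12) - 15524)/(5154 + 20401) = ((-54 - 18*12) - 15524)/25555 = ((-54 - 216) - 15524)*(1/25555) = (-270 - 15524)*(1/25555) = -15794*1/25555 = -15794/25555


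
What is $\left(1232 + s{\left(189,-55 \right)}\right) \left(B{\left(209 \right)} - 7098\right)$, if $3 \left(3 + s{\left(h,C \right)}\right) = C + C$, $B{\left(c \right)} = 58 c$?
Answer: $\frac{17970848}{3} \approx 5.9903 \cdot 10^{6}$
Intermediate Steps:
$s{\left(h,C \right)} = -3 + \frac{2 C}{3}$ ($s{\left(h,C \right)} = -3 + \frac{C + C}{3} = -3 + \frac{2 C}{3}$)
$\left(1232 + s{\left(189,-55 \right)}\right) \left(B{\left(209 \right)} - 7098\right) = \left(1232 + \left(-3 + \frac{2}{3} \left(-55\right)\right)\right) \left(58 \cdot 209 - 7098\right) = \left(1232 - \frac{119}{3}\right) \left(12122 - 7098\right) = \left(1232 - \frac{119}{3}\right) 5024 = \frac{3577}{3} \cdot 5024 = \frac{17970848}{3}$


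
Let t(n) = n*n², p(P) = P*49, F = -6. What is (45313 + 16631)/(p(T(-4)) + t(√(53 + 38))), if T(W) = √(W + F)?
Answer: 61944/(7*(13*√91 + 7*I*√10)) ≈ 69.154 - 12.344*I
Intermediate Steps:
T(W) = √(-6 + W) (T(W) = √(W - 6) = √(-6 + W))
p(P) = 49*P
t(n) = n³
(45313 + 16631)/(p(T(-4)) + t(√(53 + 38))) = (45313 + 16631)/(49*√(-6 - 4) + (√(53 + 38))³) = 61944/(49*√(-10) + (√91)³) = 61944/(49*(I*√10) + 91*√91) = 61944/(49*I*√10 + 91*√91) = 61944/(91*√91 + 49*I*√10)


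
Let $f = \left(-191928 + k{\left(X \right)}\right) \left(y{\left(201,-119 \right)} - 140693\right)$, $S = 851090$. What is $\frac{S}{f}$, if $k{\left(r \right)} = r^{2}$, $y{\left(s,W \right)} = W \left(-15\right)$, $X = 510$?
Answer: $- \frac{425545}{4734818088} \approx -8.9876 \cdot 10^{-5}$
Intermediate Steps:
$y{\left(s,W \right)} = - 15 W$
$f = -9469636176$ ($f = \left(-191928 + 510^{2}\right) \left(\left(-15\right) \left(-119\right) - 140693\right) = \left(-191928 + 260100\right) \left(1785 - 140693\right) = 68172 \left(-138908\right) = -9469636176$)
$\frac{S}{f} = \frac{851090}{-9469636176} = 851090 \left(- \frac{1}{9469636176}\right) = - \frac{425545}{4734818088}$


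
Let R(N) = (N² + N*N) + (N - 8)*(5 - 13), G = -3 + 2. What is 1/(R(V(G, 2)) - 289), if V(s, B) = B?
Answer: -1/233 ≈ -0.0042918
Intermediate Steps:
G = -1
R(N) = 64 - 8*N + 2*N² (R(N) = (N² + N²) + (-8 + N)*(-8) = 2*N² + (64 - 8*N) = 64 - 8*N + 2*N²)
1/(R(V(G, 2)) - 289) = 1/((64 - 8*2 + 2*2²) - 289) = 1/((64 - 16 + 2*4) - 289) = 1/((64 - 16 + 8) - 289) = 1/(56 - 289) = 1/(-233) = -1/233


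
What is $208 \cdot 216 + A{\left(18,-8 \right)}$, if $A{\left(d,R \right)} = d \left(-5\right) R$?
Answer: $45648$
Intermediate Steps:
$A{\left(d,R \right)} = - 5 R d$ ($A{\left(d,R \right)} = - 5 d R = - 5 R d$)
$208 \cdot 216 + A{\left(18,-8 \right)} = 208 \cdot 216 - \left(-40\right) 18 = 44928 + 720 = 45648$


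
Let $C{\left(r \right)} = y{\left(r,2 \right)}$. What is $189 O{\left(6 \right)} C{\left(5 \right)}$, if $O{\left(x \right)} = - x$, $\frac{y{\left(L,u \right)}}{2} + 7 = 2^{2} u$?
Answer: $-2268$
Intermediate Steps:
$y{\left(L,u \right)} = -14 + 8 u$ ($y{\left(L,u \right)} = -14 + 2 \cdot 2^{2} u = -14 + 2 \cdot 4 u = -14 + 8 u$)
$C{\left(r \right)} = 2$ ($C{\left(r \right)} = -14 + 8 \cdot 2 = -14 + 16 = 2$)
$189 O{\left(6 \right)} C{\left(5 \right)} = 189 \left(\left(-1\right) 6\right) 2 = 189 \left(-6\right) 2 = \left(-1134\right) 2 = -2268$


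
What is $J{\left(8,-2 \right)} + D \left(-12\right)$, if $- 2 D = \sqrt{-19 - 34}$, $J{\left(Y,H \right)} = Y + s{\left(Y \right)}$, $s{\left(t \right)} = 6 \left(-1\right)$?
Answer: $2 + 6 i \sqrt{53} \approx 2.0 + 43.681 i$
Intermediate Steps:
$s{\left(t \right)} = -6$
$J{\left(Y,H \right)} = -6 + Y$ ($J{\left(Y,H \right)} = Y - 6 = -6 + Y$)
$D = - \frac{i \sqrt{53}}{2}$ ($D = - \frac{\sqrt{-19 - 34}}{2} = - \frac{\sqrt{-53}}{2} = - \frac{i \sqrt{53}}{2} \approx - 3.6401 i$)
$J{\left(8,-2 \right)} + D \left(-12\right) = \left(-6 + 8\right) + - \frac{i \sqrt{53}}{2} \left(-12\right) = 2 + 6 i \sqrt{53}$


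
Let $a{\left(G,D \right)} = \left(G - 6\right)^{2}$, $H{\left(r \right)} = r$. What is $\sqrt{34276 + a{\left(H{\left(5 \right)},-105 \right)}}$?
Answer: $\sqrt{34277} \approx 185.14$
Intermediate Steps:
$a{\left(G,D \right)} = \left(-6 + G\right)^{2}$
$\sqrt{34276 + a{\left(H{\left(5 \right)},-105 \right)}} = \sqrt{34276 + \left(-6 + 5\right)^{2}} = \sqrt{34276 + \left(-1\right)^{2}} = \sqrt{34276 + 1} = \sqrt{34277}$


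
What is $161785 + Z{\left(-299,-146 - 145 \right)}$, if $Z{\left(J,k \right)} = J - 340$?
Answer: $161146$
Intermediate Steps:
$Z{\left(J,k \right)} = -340 + J$
$161785 + Z{\left(-299,-146 - 145 \right)} = 161785 - 639 = 161146$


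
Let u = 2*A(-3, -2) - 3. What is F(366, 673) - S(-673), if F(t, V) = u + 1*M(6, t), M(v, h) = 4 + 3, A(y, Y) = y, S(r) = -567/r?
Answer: -1913/673 ≈ -2.8425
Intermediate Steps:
M(v, h) = 7
u = -9 (u = 2*(-3) - 3 = -6 - 3 = -9)
F(t, V) = -2 (F(t, V) = -9 + 1*7 = -9 + 7 = -2)
F(366, 673) - S(-673) = -2 - (-567)/(-673) = -2 - (-567)*(-1)/673 = -2 - 1*567/673 = -2 - 567/673 = -1913/673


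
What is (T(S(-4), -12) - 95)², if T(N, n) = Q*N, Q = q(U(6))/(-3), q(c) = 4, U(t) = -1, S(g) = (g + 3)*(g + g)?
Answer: 100489/9 ≈ 11165.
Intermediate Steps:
S(g) = 2*g*(3 + g) (S(g) = (3 + g)*(2*g) = 2*g*(3 + g))
Q = -4/3 (Q = 4/(-3) = 4*(-⅓) = -4/3 ≈ -1.3333)
T(N, n) = -4*N/3
(T(S(-4), -12) - 95)² = (-8*(-4)*(3 - 4)/3 - 95)² = (-8*(-4)*(-1)/3 - 95)² = (-4/3*8 - 95)² = (-32/3 - 95)² = (-317/3)² = 100489/9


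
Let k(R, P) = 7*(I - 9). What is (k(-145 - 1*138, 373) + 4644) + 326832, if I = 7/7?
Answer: 331420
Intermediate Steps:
I = 1 (I = 7*(⅐) = 1)
k(R, P) = -56 (k(R, P) = 7*(1 - 9) = 7*(-8) = -56)
(k(-145 - 1*138, 373) + 4644) + 326832 = (-56 + 4644) + 326832 = 4588 + 326832 = 331420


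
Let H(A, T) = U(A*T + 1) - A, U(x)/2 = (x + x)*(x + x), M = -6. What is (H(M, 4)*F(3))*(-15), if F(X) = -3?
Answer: 190710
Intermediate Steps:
U(x) = 8*x² (U(x) = 2*((x + x)*(x + x)) = 2*((2*x)*(2*x)) = 2*(4*x²) = 8*x²)
H(A, T) = -A + 8*(1 + A*T)² (H(A, T) = 8*(A*T + 1)² - A = 8*(1 + A*T)² - A = -A + 8*(1 + A*T)²)
(H(M, 4)*F(3))*(-15) = ((-1*(-6) + 8*(1 - 6*4)²)*(-3))*(-15) = ((6 + 8*(1 - 24)²)*(-3))*(-15) = ((6 + 8*(-23)²)*(-3))*(-15) = ((6 + 8*529)*(-3))*(-15) = ((6 + 4232)*(-3))*(-15) = (4238*(-3))*(-15) = -12714*(-15) = 190710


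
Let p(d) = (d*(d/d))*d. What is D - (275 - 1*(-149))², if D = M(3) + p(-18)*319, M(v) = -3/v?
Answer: -76421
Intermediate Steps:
p(d) = d² (p(d) = (d*1)*d = d*d = d²)
D = 103355 (D = -3/3 + (-18)²*319 = -3*⅓ + 324*319 = -1 + 103356 = 103355)
D - (275 - 1*(-149))² = 103355 - (275 - 1*(-149))² = 103355 - (275 + 149)² = 103355 - 1*424² = 103355 - 1*179776 = 103355 - 179776 = -76421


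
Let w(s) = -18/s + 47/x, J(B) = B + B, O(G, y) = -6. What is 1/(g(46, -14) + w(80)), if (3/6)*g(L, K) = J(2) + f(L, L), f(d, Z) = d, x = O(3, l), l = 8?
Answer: 120/11033 ≈ 0.010876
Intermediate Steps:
x = -6
J(B) = 2*B
w(s) = -47/6 - 18/s (w(s) = -18/s + 47/(-6) = -18/s + 47*(-1/6) = -18/s - 47/6 = -47/6 - 18/s)
g(L, K) = 8 + 2*L (g(L, K) = 2*(2*2 + L) = 2*(4 + L) = 8 + 2*L)
1/(g(46, -14) + w(80)) = 1/((8 + 2*46) + (-47/6 - 18/80)) = 1/((8 + 92) + (-47/6 - 18*1/80)) = 1/(100 + (-47/6 - 9/40)) = 1/(100 - 967/120) = 1/(11033/120) = 120/11033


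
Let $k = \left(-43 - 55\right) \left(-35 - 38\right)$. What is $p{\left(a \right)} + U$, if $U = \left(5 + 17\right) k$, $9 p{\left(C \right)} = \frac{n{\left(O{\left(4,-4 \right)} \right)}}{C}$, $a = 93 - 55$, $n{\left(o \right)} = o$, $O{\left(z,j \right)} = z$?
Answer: $\frac{26913350}{171} \approx 1.5739 \cdot 10^{5}$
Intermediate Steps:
$k = 7154$ ($k = \left(-98\right) \left(-73\right) = 7154$)
$a = 38$
$p{\left(C \right)} = \frac{4}{9 C}$ ($p{\left(C \right)} = \frac{4 \frac{1}{C}}{9} = \frac{4}{9 C}$)
$U = 157388$ ($U = \left(5 + 17\right) 7154 = 22 \cdot 7154 = 157388$)
$p{\left(a \right)} + U = \frac{4}{9 \cdot 38} + 157388 = \frac{4}{9} \cdot \frac{1}{38} + 157388 = \frac{2}{171} + 157388 = \frac{26913350}{171}$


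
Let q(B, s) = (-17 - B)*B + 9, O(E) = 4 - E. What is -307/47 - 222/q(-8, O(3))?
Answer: -11767/1269 ≈ -9.2727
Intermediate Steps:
q(B, s) = 9 + B*(-17 - B) (q(B, s) = B*(-17 - B) + 9 = 9 + B*(-17 - B))
-307/47 - 222/q(-8, O(3)) = -307/47 - 222/(9 - 1*(-8)² - 17*(-8)) = -307*1/47 - 222/(9 - 1*64 + 136) = -307/47 - 222/(9 - 64 + 136) = -307/47 - 222/81 = -307/47 - 222*1/81 = -307/47 - 74/27 = -11767/1269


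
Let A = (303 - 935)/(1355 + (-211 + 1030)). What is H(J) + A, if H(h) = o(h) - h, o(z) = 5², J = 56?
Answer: -34013/1087 ≈ -31.291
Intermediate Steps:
o(z) = 25
A = -316/1087 (A = -632/(1355 + 819) = -632/2174 = -632*1/2174 = -316/1087 ≈ -0.29071)
H(h) = 25 - h
H(J) + A = (25 - 1*56) - 316/1087 = (25 - 56) - 316/1087 = -31 - 316/1087 = -34013/1087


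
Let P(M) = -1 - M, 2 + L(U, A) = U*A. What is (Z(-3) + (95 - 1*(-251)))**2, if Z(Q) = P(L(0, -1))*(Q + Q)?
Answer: 115600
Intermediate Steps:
L(U, A) = -2 + A*U (L(U, A) = -2 + U*A = -2 + A*U)
Z(Q) = 2*Q (Z(Q) = (-1 - (-2 - 1*0))*(Q + Q) = (-1 - (-2 + 0))*(2*Q) = (-1 - 1*(-2))*(2*Q) = (-1 + 2)*(2*Q) = 1*(2*Q) = 2*Q)
(Z(-3) + (95 - 1*(-251)))**2 = (2*(-3) + (95 - 1*(-251)))**2 = (-6 + (95 + 251))**2 = (-6 + 346)**2 = 340**2 = 115600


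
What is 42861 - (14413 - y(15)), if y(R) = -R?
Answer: 28433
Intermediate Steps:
42861 - (14413 - y(15)) = 42861 - (14413 - (-1)*15) = 42861 - (14413 - 1*(-15)) = 42861 - (14413 + 15) = 42861 - 1*14428 = 42861 - 14428 = 28433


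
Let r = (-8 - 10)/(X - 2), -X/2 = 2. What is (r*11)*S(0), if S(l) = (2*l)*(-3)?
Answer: 0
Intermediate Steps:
X = -4 (X = -2*2 = -4)
S(l) = -6*l
r = 3 (r = (-8 - 10)/(-4 - 2) = -18/(-6) = -18*(-⅙) = 3)
(r*11)*S(0) = (3*11)*(-6*0) = 33*0 = 0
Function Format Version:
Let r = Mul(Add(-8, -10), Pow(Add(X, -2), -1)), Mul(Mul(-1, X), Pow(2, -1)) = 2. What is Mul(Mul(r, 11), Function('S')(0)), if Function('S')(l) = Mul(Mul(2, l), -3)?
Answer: 0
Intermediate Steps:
X = -4 (X = Mul(-2, 2) = -4)
Function('S')(l) = Mul(-6, l)
r = 3 (r = Mul(Add(-8, -10), Pow(Add(-4, -2), -1)) = Mul(-18, Pow(-6, -1)) = Mul(-18, Rational(-1, 6)) = 3)
Mul(Mul(r, 11), Function('S')(0)) = Mul(Mul(3, 11), Mul(-6, 0)) = Mul(33, 0) = 0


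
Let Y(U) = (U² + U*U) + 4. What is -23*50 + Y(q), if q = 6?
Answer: -1074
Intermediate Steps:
Y(U) = 4 + 2*U² (Y(U) = (U² + U²) + 4 = 2*U² + 4 = 4 + 2*U²)
-23*50 + Y(q) = -23*50 + (4 + 2*6²) = -1150 + (4 + 2*36) = -1150 + (4 + 72) = -1150 + 76 = -1074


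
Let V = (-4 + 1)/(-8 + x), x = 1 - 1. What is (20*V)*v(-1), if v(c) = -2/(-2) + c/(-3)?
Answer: 10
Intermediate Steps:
x = 0
v(c) = 1 - c/3 (v(c) = -2*(-½) + c*(-⅓) = 1 - c/3)
V = 3/8 (V = (-4 + 1)/(-8 + 0) = -3/(-8) = -3*(-⅛) = 3/8 ≈ 0.37500)
(20*V)*v(-1) = (20*(3/8))*(1 - ⅓*(-1)) = 15*(1 + ⅓)/2 = (15/2)*(4/3) = 10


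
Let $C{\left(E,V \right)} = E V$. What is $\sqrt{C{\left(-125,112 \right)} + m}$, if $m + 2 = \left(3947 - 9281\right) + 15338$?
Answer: $i \sqrt{3998} \approx 63.23 i$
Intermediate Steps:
$m = 10002$ ($m = -2 + \left(\left(3947 - 9281\right) + 15338\right) = -2 + \left(-5334 + 15338\right) = -2 + 10004 = 10002$)
$\sqrt{C{\left(-125,112 \right)} + m} = \sqrt{\left(-125\right) 112 + 10002} = \sqrt{-14000 + 10002} = \sqrt{-3998} = i \sqrt{3998}$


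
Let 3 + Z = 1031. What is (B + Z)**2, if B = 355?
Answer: 1912689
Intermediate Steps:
Z = 1028 (Z = -3 + 1031 = 1028)
(B + Z)**2 = (355 + 1028)**2 = 1383**2 = 1912689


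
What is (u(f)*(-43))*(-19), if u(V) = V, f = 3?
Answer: 2451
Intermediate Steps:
(u(f)*(-43))*(-19) = (3*(-43))*(-19) = -129*(-19) = 2451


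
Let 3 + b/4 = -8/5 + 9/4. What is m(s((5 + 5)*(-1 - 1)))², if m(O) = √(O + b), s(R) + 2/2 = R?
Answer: -152/5 ≈ -30.400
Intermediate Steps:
s(R) = -1 + R
b = -47/5 (b = -12 + 4*(-8/5 + 9/4) = -12 + 4*(13/20) = -12 + 13/5 = -47/5 ≈ -9.4000)
m(O) = √(-47/5 + O) (m(O) = √(O - 47/5) = √(-47/5 + O))
m(s((5 + 5)*(-1 - 1)))² = (√(-235 + 25*(-1 + (5 + 5)*(-1 - 1)))/5)² = (√(-235 + 25*(-1 + 10*(-2)))/5)² = (√(-235 + 25*(-1 - 20))/5)² = (√(-235 + 25*(-21))/5)² = (√(-235 - 525)/5)² = (√(-760)/5)² = ((2*I*√190)/5)² = (2*I*√190/5)² = -152/5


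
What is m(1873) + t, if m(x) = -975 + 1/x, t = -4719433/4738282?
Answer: -8661766891077/8874802186 ≈ -976.00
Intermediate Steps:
t = -4719433/4738282 (t = -4719433*1/4738282 = -4719433/4738282 ≈ -0.99602)
m(1873) + t = (-975 + 1/1873) - 4719433/4738282 = -1826174/1873 - 4719433/4738282 = -8661766891077/8874802186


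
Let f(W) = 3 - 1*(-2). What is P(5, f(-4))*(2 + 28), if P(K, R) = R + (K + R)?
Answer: 450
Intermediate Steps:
f(W) = 5 (f(W) = 3 + 2 = 5)
P(K, R) = K + 2*R
P(5, f(-4))*(2 + 28) = (5 + 2*5)*(2 + 28) = (5 + 10)*30 = 15*30 = 450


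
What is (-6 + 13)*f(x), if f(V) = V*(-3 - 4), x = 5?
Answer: -245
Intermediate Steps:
f(V) = -7*V (f(V) = V*(-7) = -7*V)
(-6 + 13)*f(x) = (-6 + 13)*(-7*5) = 7*(-35) = -245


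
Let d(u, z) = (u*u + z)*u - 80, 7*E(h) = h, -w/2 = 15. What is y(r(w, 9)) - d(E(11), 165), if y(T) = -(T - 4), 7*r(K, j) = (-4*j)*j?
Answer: -45578/343 ≈ -132.88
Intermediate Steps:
w = -30 (w = -2*15 = -30)
E(h) = h/7
r(K, j) = -4*j²/7 (r(K, j) = ((-4*j)*j)/7 = (-4*j²)/7 = -4*j²/7)
y(T) = 4 - T (y(T) = -(-4 + T) = 4 - T)
d(u, z) = -80 + u*(z + u²) (d(u, z) = (u² + z)*u - 80 = (z + u²)*u - 80 = u*(z + u²) - 80 = -80 + u*(z + u²))
y(r(w, 9)) - d(E(11), 165) = (4 - (-4)*9²/7) - (-80 + ((⅐)*11)³ + ((⅐)*11)*165) = (4 - (-4)*81/7) - (-80 + (11/7)³ + (11/7)*165) = (4 - 1*(-324/7)) - (-80 + 1331/343 + 1815/7) = (4 + 324/7) - 1*62826/343 = 352/7 - 62826/343 = -45578/343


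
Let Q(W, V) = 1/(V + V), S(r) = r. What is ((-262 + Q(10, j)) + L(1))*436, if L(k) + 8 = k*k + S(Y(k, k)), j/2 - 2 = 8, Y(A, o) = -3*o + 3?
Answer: -1172731/10 ≈ -1.1727e+5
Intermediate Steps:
Y(A, o) = 3 - 3*o
j = 20 (j = 4 + 2*8 = 4 + 16 = 20)
L(k) = -5 + k**2 - 3*k (L(k) = -8 + (k*k + (3 - 3*k)) = -8 + (k**2 + (3 - 3*k)) = -8 + (3 + k**2 - 3*k) = -5 + k**2 - 3*k)
Q(W, V) = 1/(2*V)
((-262 + Q(10, j)) + L(1))*436 = ((-262 + (1/2)/20) + (-5 + 1**2 - 3*1))*436 = ((-262 + (1/2)*(1/20)) + (-5 + 1 - 3))*436 = ((-262 + 1/40) - 7)*436 = (-10479/40 - 7)*436 = -10759/40*436 = -1172731/10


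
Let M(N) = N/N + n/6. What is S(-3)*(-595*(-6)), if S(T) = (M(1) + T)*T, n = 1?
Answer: 19635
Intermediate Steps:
M(N) = 7/6 (M(N) = N/N + 1/6 = 1 + 1*(⅙) = 1 + ⅙ = 7/6)
S(T) = T*(7/6 + T) (S(T) = (7/6 + T)*T = T*(7/6 + T))
S(-3)*(-595*(-6)) = ((⅙)*(-3)*(7 + 6*(-3)))*(-595*(-6)) = ((⅙)*(-3)*(7 - 18))*3570 = ((⅙)*(-3)*(-11))*3570 = (11/2)*3570 = 19635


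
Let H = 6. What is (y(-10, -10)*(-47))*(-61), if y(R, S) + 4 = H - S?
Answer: 34404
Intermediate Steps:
y(R, S) = 2 - S (y(R, S) = -4 + (6 - S) = 2 - S)
(y(-10, -10)*(-47))*(-61) = ((2 - 1*(-10))*(-47))*(-61) = ((2 + 10)*(-47))*(-61) = (12*(-47))*(-61) = -564*(-61) = 34404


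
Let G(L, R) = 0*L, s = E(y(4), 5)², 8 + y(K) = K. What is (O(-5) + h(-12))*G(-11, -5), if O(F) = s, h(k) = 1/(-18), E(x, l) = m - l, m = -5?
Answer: 0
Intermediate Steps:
y(K) = -8 + K
E(x, l) = -5 - l
s = 100 (s = (-5 - 1*5)² = (-5 - 5)² = (-10)² = 100)
h(k) = -1/18
O(F) = 100
G(L, R) = 0
(O(-5) + h(-12))*G(-11, -5) = (100 - 1/18)*0 = (1799/18)*0 = 0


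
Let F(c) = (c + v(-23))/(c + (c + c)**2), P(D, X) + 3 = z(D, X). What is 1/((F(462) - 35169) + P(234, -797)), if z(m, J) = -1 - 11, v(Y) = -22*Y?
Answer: -38829/1366159492 ≈ -2.8422e-5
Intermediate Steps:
z(m, J) = -12
P(D, X) = -15 (P(D, X) = -3 - 12 = -15)
F(c) = (506 + c)/(c + 4*c**2) (F(c) = (c - 22*(-23))/(c + (c + c)**2) = (c + 506)/(c + (2*c)**2) = (506 + c)/(c + 4*c**2))
1/((F(462) - 35169) + P(234, -797)) = 1/(((506 + 462)/(462*(1 + 4*462)) - 35169) - 15) = 1/(((1/462)*968/(1 + 1848) - 35169) - 15) = 1/(((1/462)*968/1849 - 35169) - 15) = 1/(((1/462)*(1/1849)*968 - 35169) - 15) = 1/((44/38829 - 35169) - 15) = 1/(-1365577057/38829 - 15) = 1/(-1366159492/38829) = -38829/1366159492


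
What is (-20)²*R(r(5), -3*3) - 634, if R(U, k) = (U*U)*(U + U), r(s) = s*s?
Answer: 12499366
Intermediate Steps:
r(s) = s²
R(U, k) = 2*U³ (R(U, k) = U²*(2*U) = 2*U³)
(-20)²*R(r(5), -3*3) - 634 = (-20)²*(2*(5²)³) - 634 = 400*(2*25³) - 634 = 400*(2*15625) - 634 = 400*31250 - 634 = 12500000 - 634 = 12499366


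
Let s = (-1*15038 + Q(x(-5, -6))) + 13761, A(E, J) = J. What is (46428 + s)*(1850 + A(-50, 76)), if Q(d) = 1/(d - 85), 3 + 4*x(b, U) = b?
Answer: 2521863312/29 ≈ 8.6961e+7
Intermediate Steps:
x(b, U) = -¾ + b/4
Q(d) = 1/(-85 + d)
s = -111100/87 (s = (-1*15038 + 1/(-85 + (-¾ + (¼)*(-5)))) + 13761 = (-15038 + 1/(-85 + (-¾ - 5/4))) + 13761 = (-15038 + 1/(-85 - 2)) + 13761 = (-15038 + 1/(-87)) + 13761 = (-15038 - 1/87) + 13761 = -1308307/87 + 13761 = -111100/87 ≈ -1277.0)
(46428 + s)*(1850 + A(-50, 76)) = (46428 - 111100/87)*(1850 + 76) = (3928136/87)*1926 = 2521863312/29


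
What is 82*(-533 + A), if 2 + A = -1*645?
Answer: -96760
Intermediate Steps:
A = -647 (A = -2 - 1*645 = -2 - 645 = -647)
82*(-533 + A) = 82*(-533 - 647) = 82*(-1180) = -96760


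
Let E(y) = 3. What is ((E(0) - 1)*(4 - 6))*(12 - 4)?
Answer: -32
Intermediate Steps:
((E(0) - 1)*(4 - 6))*(12 - 4) = ((3 - 1)*(4 - 6))*(12 - 4) = (2*(-2))*8 = -4*8 = -32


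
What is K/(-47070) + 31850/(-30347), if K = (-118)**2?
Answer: -960865564/714216645 ≈ -1.3453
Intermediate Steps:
K = 13924
K/(-47070) + 31850/(-30347) = 13924/(-47070) + 31850/(-30347) = 13924*(-1/47070) + 31850*(-1/30347) = -6962/23535 - 31850/30347 = -960865564/714216645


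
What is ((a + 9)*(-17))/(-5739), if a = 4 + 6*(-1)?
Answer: 119/5739 ≈ 0.020735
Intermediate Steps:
a = -2 (a = 4 - 6 = -2)
((a + 9)*(-17))/(-5739) = ((-2 + 9)*(-17))/(-5739) = (7*(-17))*(-1/5739) = -119*(-1/5739) = 119/5739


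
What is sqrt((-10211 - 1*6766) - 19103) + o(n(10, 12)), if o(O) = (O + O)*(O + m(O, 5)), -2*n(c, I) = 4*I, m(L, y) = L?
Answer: 2304 + 4*I*sqrt(2255) ≈ 2304.0 + 189.95*I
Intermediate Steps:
n(c, I) = -2*I
o(O) = 4*O**2 (o(O) = (O + O)*(O + O) = (2*O)*(2*O) = 4*O**2)
sqrt((-10211 - 1*6766) - 19103) + o(n(10, 12)) = sqrt((-10211 - 1*6766) - 19103) + 4*(-2*12)**2 = sqrt((-10211 - 6766) - 19103) + 4*(-24)**2 = sqrt(-16977 - 19103) + 4*576 = sqrt(-36080) + 2304 = 4*I*sqrt(2255) + 2304 = 2304 + 4*I*sqrt(2255)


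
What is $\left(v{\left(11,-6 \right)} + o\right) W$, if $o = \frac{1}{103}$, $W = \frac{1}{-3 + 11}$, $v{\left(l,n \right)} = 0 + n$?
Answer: $- \frac{617}{824} \approx -0.74879$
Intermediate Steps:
$v{\left(l,n \right)} = n$
$W = \frac{1}{8} \approx 0.125$
$o = \frac{1}{103} \approx 0.0097087$
$\left(v{\left(11,-6 \right)} + o\right) W = \left(-6 + \frac{1}{103}\right) \frac{1}{8} = \left(- \frac{617}{103}\right) \frac{1}{8} = - \frac{617}{824}$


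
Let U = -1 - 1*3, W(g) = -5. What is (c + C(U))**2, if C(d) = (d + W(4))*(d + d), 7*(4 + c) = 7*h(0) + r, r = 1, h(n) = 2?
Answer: 241081/49 ≈ 4920.0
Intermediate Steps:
U = -4 (U = -1 - 3 = -4)
c = -13/7 (c = -4 + (7*2 + 1)/7 = -4 + (14 + 1)/7 = -4 + (1/7)*15 = -4 + 15/7 = -13/7 ≈ -1.8571)
C(d) = 2*d*(-5 + d) (C(d) = (d - 5)*(d + d) = (-5 + d)*(2*d) = 2*d*(-5 + d))
(c + C(U))**2 = (-13/7 + 2*(-4)*(-5 - 4))**2 = (-13/7 + 2*(-4)*(-9))**2 = (-13/7 + 72)**2 = (491/7)**2 = 241081/49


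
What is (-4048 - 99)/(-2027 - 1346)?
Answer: 4147/3373 ≈ 1.2295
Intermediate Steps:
(-4048 - 99)/(-2027 - 1346) = -4147/(-3373) = -4147*(-1/3373) = 4147/3373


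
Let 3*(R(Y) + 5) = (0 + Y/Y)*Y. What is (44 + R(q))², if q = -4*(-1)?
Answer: 14641/9 ≈ 1626.8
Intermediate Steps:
q = 4
R(Y) = -5 + Y/3 (R(Y) = -5 + ((0 + Y/Y)*Y)/3 = -5 + ((0 + 1)*Y)/3 = -5 + (1*Y)/3 = -5 + Y/3)
(44 + R(q))² = (44 + (-5 + (⅓)*4))² = (44 + (-5 + 4/3))² = (44 - 11/3)² = (121/3)² = 14641/9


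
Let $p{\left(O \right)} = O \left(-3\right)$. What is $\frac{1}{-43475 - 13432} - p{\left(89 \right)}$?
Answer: $\frac{15194168}{56907} \approx 267.0$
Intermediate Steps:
$p{\left(O \right)} = - 3 O$
$\frac{1}{-43475 - 13432} - p{\left(89 \right)} = \frac{1}{-43475 - 13432} - \left(-3\right) 89 = \frac{1}{-56907} - -267 = - \frac{1}{56907} + 267 = \frac{15194168}{56907}$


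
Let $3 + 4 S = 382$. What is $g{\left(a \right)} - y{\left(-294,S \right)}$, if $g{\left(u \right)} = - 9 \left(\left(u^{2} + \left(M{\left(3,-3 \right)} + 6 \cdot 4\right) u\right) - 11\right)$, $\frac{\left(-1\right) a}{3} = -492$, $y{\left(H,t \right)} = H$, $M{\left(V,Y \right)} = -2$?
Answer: $-19899039$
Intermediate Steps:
$S = \frac{379}{4}$ ($S = - \frac{3}{4} + \frac{1}{4} \cdot 382 = - \frac{3}{4} + \frac{191}{2} = \frac{379}{4} \approx 94.75$)
$a = 1476$ ($a = \left(-3\right) \left(-492\right) = 1476$)
$g{\left(u \right)} = 99 - 198 u - 9 u^{2}$ ($g{\left(u \right)} = - 9 \left(\left(u^{2} + \left(-2 + 6 \cdot 4\right) u\right) - 11\right) = - 9 \left(\left(u^{2} + \left(-2 + 24\right) u\right) - 11\right) = - 9 \left(\left(u^{2} + 22 u\right) - 11\right) = - 9 \left(-11 + u^{2} + 22 u\right) = 99 - 198 u - 9 u^{2}$)
$g{\left(a \right)} - y{\left(-294,S \right)} = \left(99 - 292248 - 9 \cdot 1476^{2}\right) - -294 = \left(99 - 292248 - 19607184\right) + 294 = -19899333 + 294 = -19899039$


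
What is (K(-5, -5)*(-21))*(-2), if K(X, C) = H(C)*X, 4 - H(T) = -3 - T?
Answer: -420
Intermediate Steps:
H(T) = 7 + T (H(T) = 4 - (-3 - T) = 4 + (3 + T) = 7 + T)
K(X, C) = X*(7 + C) (K(X, C) = (7 + C)*X = X*(7 + C))
(K(-5, -5)*(-21))*(-2) = (-5*(7 - 5)*(-21))*(-2) = (-5*2*(-21))*(-2) = -10*(-21)*(-2) = 210*(-2) = -420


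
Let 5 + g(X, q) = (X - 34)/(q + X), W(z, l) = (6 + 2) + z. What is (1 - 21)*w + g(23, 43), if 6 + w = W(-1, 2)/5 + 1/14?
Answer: 3587/42 ≈ 85.405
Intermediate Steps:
W(z, l) = 8 + z
w = -317/70 (w = -6 + ((8 - 1)/5 + 1/14) = -6 + (7*(1/5) + 1*(1/14)) = -6 + (7/5 + 1/14) = -6 + 103/70 = -317/70 ≈ -4.5286)
g(X, q) = -5 + (-34 + X)/(X + q) (g(X, q) = -5 + (X - 34)/(q + X) = -5 + (-34 + X)/(X + q))
(1 - 21)*w + g(23, 43) = (1 - 21)*(-317/70) + (-34 - 5*43 - 4*23)/(23 + 43) = -20*(-317/70) + (-34 - 215 - 92)/66 = 634/7 + (1/66)*(-341) = 634/7 - 31/6 = 3587/42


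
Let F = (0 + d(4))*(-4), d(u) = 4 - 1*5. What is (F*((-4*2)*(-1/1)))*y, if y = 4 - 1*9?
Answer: -160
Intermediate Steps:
d(u) = -1 (d(u) = 4 - 5 = -1)
y = -5 (y = 4 - 9 = -5)
F = 4 (F = (0 - 1)*(-4) = -1*(-4) = 4)
(F*((-4*2)*(-1/1)))*y = (4*((-4*2)*(-1/1)))*(-5) = (4*(-(-8)))*(-5) = (4*(-8*(-1)))*(-5) = (4*8)*(-5) = 32*(-5) = -160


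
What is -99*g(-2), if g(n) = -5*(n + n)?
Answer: -1980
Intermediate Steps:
g(n) = -10*n
-99*g(-2) = -(-990)*(-2) = -99*20 = -1980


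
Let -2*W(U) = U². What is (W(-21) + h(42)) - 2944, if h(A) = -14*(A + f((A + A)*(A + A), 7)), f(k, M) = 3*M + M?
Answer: -8289/2 ≈ -4144.5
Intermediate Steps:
f(k, M) = 4*M
h(A) = -392 - 14*A (h(A) = -14*(A + 4*7) = -14*(A + 28) = -14*(28 + A) = -392 - 14*A)
W(U) = -U²/2
(W(-21) + h(42)) - 2944 = (-½*(-21)² + (-392 - 14*42)) - 2944 = (-½*441 + (-392 - 588)) - 2944 = (-441/2 - 980) - 2944 = -2401/2 - 2944 = -8289/2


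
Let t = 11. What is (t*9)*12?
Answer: 1188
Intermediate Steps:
(t*9)*12 = (11*9)*12 = 99*12 = 1188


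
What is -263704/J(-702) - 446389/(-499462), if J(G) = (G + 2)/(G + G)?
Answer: -6604310935139/12486550 ≈ -5.2891e+5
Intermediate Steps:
J(G) = (2 + G)/(2*G) (J(G) = (2 + G)/((2*G)) = (2 + G)*(1/(2*G)) = (2 + G)/(2*G))
-263704/J(-702) - 446389/(-499462) = -263704*(-1404/(2 - 702)) - 446389/(-499462) = -263704/((½)*(-1/702)*(-700)) - 446389*(-1/499462) = -263704/175/351 + 446389/499462 = -263704*351/175 + 446389/499462 = -13222872/25 + 446389/499462 = -6604310935139/12486550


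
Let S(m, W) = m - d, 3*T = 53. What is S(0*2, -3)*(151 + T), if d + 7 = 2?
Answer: 2530/3 ≈ 843.33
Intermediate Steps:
d = -5 (d = -7 + 2 = -5)
T = 53/3 (T = (1/3)*53 = 53/3 ≈ 17.667)
S(m, W) = 5 + m (S(m, W) = m - 1*(-5) = m + 5 = 5 + m)
S(0*2, -3)*(151 + T) = (5 + 0*2)*(151 + 53/3) = (5 + 0)*(506/3) = 5*(506/3) = 2530/3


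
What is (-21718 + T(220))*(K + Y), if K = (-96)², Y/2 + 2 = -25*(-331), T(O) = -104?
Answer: -562178364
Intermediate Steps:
Y = 16546 (Y = -4 + 2*(-25*(-331)) = -4 + 2*8275 = -4 + 16550 = 16546)
K = 9216
(-21718 + T(220))*(K + Y) = (-21718 - 104)*(9216 + 16546) = -21822*25762 = -562178364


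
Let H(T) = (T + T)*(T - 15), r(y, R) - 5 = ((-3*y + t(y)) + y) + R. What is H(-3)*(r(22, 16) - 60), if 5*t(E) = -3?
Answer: -45144/5 ≈ -9028.8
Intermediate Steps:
t(E) = -⅗ (t(E) = (⅕)*(-3) = -⅗)
r(y, R) = 22/5 + R - 2*y (r(y, R) = 5 + (((-3*y - ⅗) + y) + R) = 5 + (((-⅗ - 3*y) + y) + R) = 5 + ((-⅗ - 2*y) + R) = 5 + (-⅗ + R - 2*y) = 22/5 + R - 2*y)
H(T) = 2*T*(-15 + T) (H(T) = (2*T)*(-15 + T) = 2*T*(-15 + T))
H(-3)*(r(22, 16) - 60) = (2*(-3)*(-15 - 3))*((22/5 + 16 - 2*22) - 60) = (2*(-3)*(-18))*((22/5 + 16 - 44) - 60) = 108*(-118/5 - 60) = 108*(-418/5) = -45144/5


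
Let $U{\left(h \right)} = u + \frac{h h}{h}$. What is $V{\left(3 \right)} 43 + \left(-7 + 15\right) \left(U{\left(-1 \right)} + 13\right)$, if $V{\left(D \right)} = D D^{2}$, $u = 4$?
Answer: $1289$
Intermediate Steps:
$V{\left(D \right)} = D^{3}$
$U{\left(h \right)} = 4 + h$ ($U{\left(h \right)} = 4 + \frac{h h}{h} = 4 + \frac{h^{2}}{h} = 4 + h$)
$V{\left(3 \right)} 43 + \left(-7 + 15\right) \left(U{\left(-1 \right)} + 13\right) = 3^{3} \cdot 43 + \left(-7 + 15\right) \left(\left(4 - 1\right) + 13\right) = 27 \cdot 43 + 8 \left(3 + 13\right) = 1161 + 8 \cdot 16 = 1161 + 128 = 1289$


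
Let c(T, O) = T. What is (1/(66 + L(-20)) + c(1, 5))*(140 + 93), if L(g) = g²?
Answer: 467/2 ≈ 233.50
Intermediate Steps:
(1/(66 + L(-20)) + c(1, 5))*(140 + 93) = (1/(66 + (-20)²) + 1)*(140 + 93) = (1/(66 + 400) + 1)*233 = (1/466 + 1)*233 = (467/466)*233 = 467/2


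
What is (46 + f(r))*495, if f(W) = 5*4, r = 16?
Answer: 32670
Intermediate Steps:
f(W) = 20
(46 + f(r))*495 = (46 + 20)*495 = 66*495 = 32670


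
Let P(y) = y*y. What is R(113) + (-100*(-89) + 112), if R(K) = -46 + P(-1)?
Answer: 8967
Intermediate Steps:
P(y) = y²
R(K) = -45 (R(K) = -46 + (-1)² = -46 + 1 = -45)
R(113) + (-100*(-89) + 112) = -45 + (-100*(-89) + 112) = -45 + (8900 + 112) = -45 + 9012 = 8967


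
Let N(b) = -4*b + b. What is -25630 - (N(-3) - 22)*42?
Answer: -25084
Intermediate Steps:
N(b) = -3*b
-25630 - (N(-3) - 22)*42 = -25630 - (-3*(-3) - 22)*42 = -25630 - (9 - 22)*42 = -25630 - (-13)*42 = -25630 - 1*(-546) = -25630 + 546 = -25084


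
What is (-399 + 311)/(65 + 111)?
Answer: -½ ≈ -0.50000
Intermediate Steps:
(-399 + 311)/(65 + 111) = -88/176 = -88*1/176 = -½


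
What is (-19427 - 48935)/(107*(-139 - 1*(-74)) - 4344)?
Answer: 68362/11299 ≈ 6.0503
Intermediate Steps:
(-19427 - 48935)/(107*(-139 - 1*(-74)) - 4344) = -68362/(107*(-139 + 74) - 4344) = -68362/(107*(-65) - 4344) = -68362/(-6955 - 4344) = -68362/(-11299) = -68362*(-1/11299) = 68362/11299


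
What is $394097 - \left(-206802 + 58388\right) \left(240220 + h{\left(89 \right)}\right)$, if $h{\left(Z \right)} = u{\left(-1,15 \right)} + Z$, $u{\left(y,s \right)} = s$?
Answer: $35667840233$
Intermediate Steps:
$h{\left(Z \right)} = 15 + Z$
$394097 - \left(-206802 + 58388\right) \left(240220 + h{\left(89 \right)}\right) = 394097 - \left(-206802 + 58388\right) \left(240220 + \left(15 + 89\right)\right) = 394097 - - 148414 \left(240220 + 104\right) = 394097 - \left(-148414\right) 240324 = 394097 - -35667446136 = 394097 + 35667446136 = 35667840233$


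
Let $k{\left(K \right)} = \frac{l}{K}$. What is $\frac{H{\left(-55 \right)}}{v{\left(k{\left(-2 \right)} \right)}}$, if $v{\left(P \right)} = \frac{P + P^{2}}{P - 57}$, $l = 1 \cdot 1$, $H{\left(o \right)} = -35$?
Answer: $-8050$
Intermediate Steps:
$l = 1$
$k{\left(K \right)} = \frac{1}{K}$ ($k{\left(K \right)} = 1 \frac{1}{K} = \frac{1}{K}$)
$v{\left(P \right)} = \frac{P + P^{2}}{-57 + P}$
$\frac{H{\left(-55 \right)}}{v{\left(k{\left(-2 \right)} \right)}} = - \frac{35}{\frac{1}{-2} \frac{1}{-57 + \frac{1}{-2}} \left(1 + \frac{1}{-2}\right)} = - \frac{35}{\left(- \frac{1}{2}\right) \frac{1}{-57 - \frac{1}{2}} \left(1 - \frac{1}{2}\right)} = - \frac{35}{\left(- \frac{1}{2}\right) \frac{1}{- \frac{115}{2}} \cdot \frac{1}{2}} = - \frac{35}{\left(- \frac{1}{2}\right) \left(- \frac{2}{115}\right) \frac{1}{2}} = - 35 \frac{1}{\frac{1}{230}} = \left(-35\right) 230 = -8050$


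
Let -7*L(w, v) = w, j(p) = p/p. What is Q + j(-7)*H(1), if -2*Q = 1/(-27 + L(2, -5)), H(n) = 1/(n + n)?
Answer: 99/191 ≈ 0.51832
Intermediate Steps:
j(p) = 1
L(w, v) = -w/7
H(n) = 1/(2*n)
Q = 7/382 (Q = -1/(2*(-27 - ⅐*2)) = -1/(2*(-27 - 2/7)) = -1/(2*(-191/7)) = -½*(-7/191) = 7/382 ≈ 0.018325)
Q + j(-7)*H(1) = 7/382 + 1*((½)/1) = 7/382 + 1*((½)*1) = 7/382 + 1*(½) = 7/382 + ½ = 99/191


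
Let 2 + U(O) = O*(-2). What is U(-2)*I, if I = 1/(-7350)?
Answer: -1/3675 ≈ -0.00027211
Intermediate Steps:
I = -1/7350 ≈ -0.00013605
U(O) = -2 - 2*O (U(O) = -2 + O*(-2) = -2 - 2*O)
U(-2)*I = (-2 - 2*(-2))*(-1/7350) = (-2 + 4)*(-1/7350) = 2*(-1/7350) = -1/3675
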